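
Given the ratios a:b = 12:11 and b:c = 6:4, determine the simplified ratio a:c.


Given a:b = 12:11 and b:c = 6:4
Make b consistent. Multiply first ratio by 6: a:b = 72:66
Multiply second ratio by 11: b:c = 66:44
Now b = 66 in both, so a:b:c = 72:66:44
Therefore a:c = 72:44
Simplify by GCD: a:c = 18:11

18:11


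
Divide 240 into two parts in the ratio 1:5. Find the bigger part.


Total parts = 1 + 5 = 6
Value per part = 240 / 6 = 40
First share = 1 * 40 = 40
Second share = 5 * 40 = 200
Larger share = 200

200


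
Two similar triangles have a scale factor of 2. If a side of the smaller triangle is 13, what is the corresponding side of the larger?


Similar triangles have proportional sides
Scale factor = 2
Smaller side = 13
Corresponding larger side = 13 * 2
= 26

26


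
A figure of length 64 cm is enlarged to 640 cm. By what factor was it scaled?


Original length = 64 cm
Scaled length = 640 cm
Scale factor = 640 / 64
= 10

10


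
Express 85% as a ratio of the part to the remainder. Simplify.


Part = 85%, Remainder = 15%
Ratio = 85:15
GCD(85, 15) = 5
Simplify: 17:3 = 17:3

17:3


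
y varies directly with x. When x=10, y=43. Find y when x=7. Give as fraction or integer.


Direct proportion: y = kx
Find k: k = 43/10 = 43/10
Compute y at x=7: y = 43/10 * 7
y = 301/10

301/10


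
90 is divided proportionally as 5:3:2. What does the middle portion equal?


Ratio = 5:3:2
Total parts = 5 + 3 + 2 = 10
Value per part = 90 / 10 = 9
First share = 5 * 9 = 45
Middle share = 3 * 9 = 27
Third share = 2 * 9 = 18

27


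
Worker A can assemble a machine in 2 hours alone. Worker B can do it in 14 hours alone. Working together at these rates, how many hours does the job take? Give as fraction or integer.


Rate of A = 1/2 job per hour
Rate of B = 1/14 job per hour
Combined rate = 1/2 + 1/14
Find common denominator: (14 + 2)/(2*14) = 16/28
Combined rate = 4/7 job per hour
Time together = 1 / (4/7) = 7/4 hours

7/4


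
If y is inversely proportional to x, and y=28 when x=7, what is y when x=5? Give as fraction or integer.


Inverse proportion: y = k/x
Find k: k = 7 * 28 = 196
Compute y at x=5: y = 196/5
y = 196/5

196/5


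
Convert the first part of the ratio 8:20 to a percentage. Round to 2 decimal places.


Total parts = 8 + 20 = 28
First part fraction = 8/28
Percentage = (8/28) * 100
= 0.285714 * 100
= 28.57%

28.57


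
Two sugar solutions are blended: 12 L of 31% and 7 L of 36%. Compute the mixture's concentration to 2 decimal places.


Solute in mixture 1 = 31% of 12 L = 12*31/100 = 93/25 L
Solute in mixture 2 = 36% of 7 L = 7*36/100 = 63/25 L
Total solute = 93/25 + 63/25 = 156/25 L
Total volume = 12 + 7 = 19 L
Final concentration = 156/25/19 * 100 = 32.84%

32.84


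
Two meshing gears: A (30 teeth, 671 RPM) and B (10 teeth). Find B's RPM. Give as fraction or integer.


Gear ratio: teeth_A * RPM_A = teeth_B * RPM_B
30 * 671 = 10 * RPM_B
20130 = 10 * RPM_B
RPM_B = 20130 / 10
RPM_B = 2013

2013


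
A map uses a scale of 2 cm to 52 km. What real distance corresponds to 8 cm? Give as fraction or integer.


Map scale: 2 cm = 52 km
Measured distance on map = 8 cm
Set up proportion: 8 * 52 / 2
= 416 / 2
= 208 km

208


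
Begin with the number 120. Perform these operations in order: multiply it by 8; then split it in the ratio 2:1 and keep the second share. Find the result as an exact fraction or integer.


Start with 120.
Step 1: Multiply by 8: 120 * 8 = 960
Step 2: Split 2:1, second share = 960 * 1/3 = 320
Final result = 320

320


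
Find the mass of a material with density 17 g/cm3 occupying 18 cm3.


Using mass = density * volume
Density = 17 g/cm3
Volume = 18 cm3
Mass = 17 * 18
= 306 g

306


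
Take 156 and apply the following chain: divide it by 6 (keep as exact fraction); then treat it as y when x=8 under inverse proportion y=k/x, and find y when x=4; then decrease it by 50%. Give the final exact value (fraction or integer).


Start with 156.
Step 1: Divide by 6: 156 / 6 = 26
Step 2: Inverse prop: k = (26)*8; new y = k/4 = 26*8/4 = 52
Step 3: Decrease by 50%: 52 * 50/100 = 26
Final result = 26

26


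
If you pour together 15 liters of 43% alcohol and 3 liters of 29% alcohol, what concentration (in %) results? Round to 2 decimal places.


Solute in mixture 1 = 43% of 15 L = 15*43/100 = 129/20 L
Solute in mixture 2 = 29% of 3 L = 3*29/100 = 87/100 L
Total solute = 129/20 + 87/100 = 183/25 L
Total volume = 15 + 3 = 18 L
Final concentration = 183/25/18 * 100 = 40.67%

40.67


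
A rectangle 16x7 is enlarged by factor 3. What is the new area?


Original dimensions: 16 x 7
Enlargement factor = 3
New width = 16 * 3 = 48
New height = 7 * 3 = 21
New area = 48 * 21 = 1008

1008


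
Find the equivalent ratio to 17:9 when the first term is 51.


Original ratio: 17:9
First term target: 51
Scale factor = 51 / 17 = 3
Multiply second term: 9 * 3 = 27
Equivalent ratio = 51:27

51:27


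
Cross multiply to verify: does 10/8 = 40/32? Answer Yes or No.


Cross multiply to check 10/8 = 40/32
Left cross product: 10 * 32 = 320
Right cross product: 8 * 40 = 320
320 = 320
Equal, so proportions match => Yes

Yes


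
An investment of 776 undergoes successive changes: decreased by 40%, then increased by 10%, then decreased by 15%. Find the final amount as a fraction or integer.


Start: 776
Step 1: decrease by 40% => multiply by 60/100
  776 * 60/100 = 2328/5
Step 2: increase by 10% => multiply by 110/100
  2328/5 * 110/100 = 12804/25
Step 3: decrease by 15% => multiply by 85/100
  12804/25 * 85/100 = 54417/125
Final value = 54417/125

54417/125


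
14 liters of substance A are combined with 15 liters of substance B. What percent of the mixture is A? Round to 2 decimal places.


Volume of A = 14 L
Volume of B = 15 L
Total volume = 14 + 15 = 29 L
Percentage of A = (14/29) * 100
= 48.28%

48.28


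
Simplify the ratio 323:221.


Find GCD(323, 221)
GCD = 17
Divide both by 17: 323/17 = 19, 221/17 = 13
Simplified ratio = 19:13

19:13


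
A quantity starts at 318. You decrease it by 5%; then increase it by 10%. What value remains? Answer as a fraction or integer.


Start with 318.
Step 1: Decrease by 5%: 318 * 95/100 = 3021/10
Step 2: Increase by 10%: 3021/10 * 110/100 = 33231/100
Final result = 33231/100

33231/100


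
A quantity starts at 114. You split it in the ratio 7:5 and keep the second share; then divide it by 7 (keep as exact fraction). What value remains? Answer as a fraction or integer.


Start with 114.
Step 1: Split 7:5, second share = 114 * 5/12 = 95/2
Step 2: Divide by 7: 95/2 / 7 = 95/14
Final result = 95/14

95/14


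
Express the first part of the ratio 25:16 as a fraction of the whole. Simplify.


Total parts = 25 + 16 = 41
First part fraction = 25/41
Simplify: 25/41 = 25/41

25/41


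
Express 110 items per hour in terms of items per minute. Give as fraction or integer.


Converting from per hour to per minute
Rate = 110 items per hour
Divide by 60: 110/60
= 11/6 items per minute

11/6


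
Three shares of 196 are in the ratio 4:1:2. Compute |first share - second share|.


Total parts = 4 + 1 + 2 = 7
Value per part = 196 / 7 = 28
Shares: 4*28=112, 1*28=28, 2*28=56
First share = 112, second share = 28
Difference = |112 - 28| = 84

84


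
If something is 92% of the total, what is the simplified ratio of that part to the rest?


Part = 92%, Remainder = 8%
Ratio = 92:8
GCD(92, 8) = 4
Simplify: 23:2 = 23:2

23:2


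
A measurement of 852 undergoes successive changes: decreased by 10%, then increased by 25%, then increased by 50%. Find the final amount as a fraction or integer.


Start: 852
Step 1: decrease by 10% => multiply by 90/100
  852 * 90/100 = 3834/5
Step 2: increase by 25% => multiply by 125/100
  3834/5 * 125/100 = 1917/2
Step 3: increase by 50% => multiply by 150/100
  1917/2 * 150/100 = 5751/4
Final value = 5751/4

5751/4


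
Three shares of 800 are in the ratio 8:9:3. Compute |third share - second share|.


Total parts = 8 + 9 + 3 = 20
Value per part = 800 / 20 = 40
Shares: 8*40=320, 9*40=360, 3*40=120
Third share = 120, second share = 360
Difference = |120 - 360| = 240

240


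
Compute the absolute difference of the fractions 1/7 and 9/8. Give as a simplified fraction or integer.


Simplify: 1/7 = 1/7 and 9/8 = 9/8
Find common denominator: LCD = 56
Convert: 8/56 and 63/56
Difference = |8 - 63|/56 = 55/56
Simplified = 55/56

55/56


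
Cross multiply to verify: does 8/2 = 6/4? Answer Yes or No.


Cross multiply to check 8/2 = 6/4
Left cross product: 8 * 4 = 32
Right cross product: 2 * 6 = 12
32 != 12
Not equal, so proportions differ => No

No


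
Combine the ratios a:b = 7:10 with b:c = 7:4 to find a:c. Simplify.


Given a:b = 7:10 and b:c = 7:4
Make b consistent. Multiply first ratio by 7: a:b = 49:70
Multiply second ratio by 10: b:c = 70:40
Now b = 70 in both, so a:b:c = 49:70:40
Therefore a:c = 49:40
Simplify by GCD: a:c = 49:40

49:40


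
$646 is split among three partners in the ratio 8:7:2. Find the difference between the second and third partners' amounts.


Total parts = 8 + 7 + 2 = 17
Value per part = 646 / 17 = 38
Shares: 8*38=304, 7*38=266, 2*38=76
Second share = 266, third share = 76
Difference = |266 - 76| = 190

190


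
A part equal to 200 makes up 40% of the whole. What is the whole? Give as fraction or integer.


Given: 200 is 40% of the whole
Set up: 200 = 40/100 * whole
whole = 200 * 100 / 40
whole = 20000 / 40
whole = 500

500


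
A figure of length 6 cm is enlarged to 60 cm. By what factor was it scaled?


Original length = 6 cm
Scaled length = 60 cm
Scale factor = 60 / 6
= 10

10


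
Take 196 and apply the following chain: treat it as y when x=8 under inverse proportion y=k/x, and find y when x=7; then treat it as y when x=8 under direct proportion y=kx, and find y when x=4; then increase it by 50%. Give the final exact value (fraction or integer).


Start with 196.
Step 1: Inverse prop: k = (196)*8; new y = k/7 = 196*8/7 = 224
Step 2: Direct prop: k = (224)/8; new y = k*4 = 224*4/8 = 112
Step 3: Increase by 50%: 112 * 150/100 = 168
Final result = 168

168


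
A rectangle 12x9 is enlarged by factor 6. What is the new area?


Original dimensions: 12 x 9
Enlargement factor = 6
New width = 12 * 6 = 72
New height = 9 * 6 = 54
New area = 72 * 54 = 3888

3888


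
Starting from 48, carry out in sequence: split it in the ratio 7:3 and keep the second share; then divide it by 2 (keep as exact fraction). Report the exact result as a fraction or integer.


Start with 48.
Step 1: Split 7:3, second share = 48 * 3/10 = 72/5
Step 2: Divide by 2: 72/5 / 2 = 36/5
Final result = 36/5

36/5


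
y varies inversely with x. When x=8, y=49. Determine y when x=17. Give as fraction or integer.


Inverse proportion: y = k/x
Find k: k = 8 * 49 = 392
Compute y at x=17: y = 392/17
y = 392/17

392/17


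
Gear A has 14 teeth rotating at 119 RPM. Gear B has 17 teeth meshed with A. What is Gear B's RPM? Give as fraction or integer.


Gear ratio: teeth_A * RPM_A = teeth_B * RPM_B
14 * 119 = 17 * RPM_B
1666 = 17 * RPM_B
RPM_B = 1666 / 17
RPM_B = 98

98


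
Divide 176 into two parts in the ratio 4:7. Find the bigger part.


Total parts = 4 + 7 = 11
Value per part = 176 / 11 = 16
First share = 4 * 16 = 64
Second share = 7 * 16 = 112
Larger share = 112

112


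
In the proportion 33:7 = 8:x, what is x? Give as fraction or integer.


Setting up: 33/7 = 8/x
Cross multiply: 33 * x = 7 * 8
33x = 56
x = 56/33
x = 56/33

56/33


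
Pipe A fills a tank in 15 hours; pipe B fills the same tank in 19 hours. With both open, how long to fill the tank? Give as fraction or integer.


Rate of A = 1/15 job per hour
Rate of B = 1/19 job per hour
Combined rate = 1/15 + 1/19
Find common denominator: (19 + 15)/(15*19) = 34/285
Combined rate = 34/285 job per hour
Time together = 1 / (34/285) = 285/34 hours

285/34


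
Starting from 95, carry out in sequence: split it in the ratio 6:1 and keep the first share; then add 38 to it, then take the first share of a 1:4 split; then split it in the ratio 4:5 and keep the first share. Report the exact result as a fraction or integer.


Start with 95.
Step 1: Split 6:1, first share = 95 * 6/7 = 570/7
Step 2: Add 38: 570/7+38=836/7; split 1:4 first = 836/7*1/5 = 836/35
Step 3: Split 4:5, first share = 836/35 * 4/9 = 3344/315
Final result = 3344/315

3344/315


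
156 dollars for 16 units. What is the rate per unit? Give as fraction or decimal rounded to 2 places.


Total dollars = 156
Number of units = 16
Unit rate = 156 / 16
= 9.75 dollars per unit

9.75


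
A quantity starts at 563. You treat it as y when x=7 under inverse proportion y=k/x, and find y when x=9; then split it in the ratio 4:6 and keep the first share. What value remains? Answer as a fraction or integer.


Start with 563.
Step 1: Inverse prop: k = (563)*7; new y = k/9 = 563*7/9 = 3941/9
Step 2: Split 4:6, first share = 3941/9 * 4/10 = 7882/45
Final result = 7882/45

7882/45


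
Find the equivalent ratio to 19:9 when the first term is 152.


Original ratio: 19:9
First term target: 152
Scale factor = 152 / 19 = 8
Multiply second term: 9 * 8 = 72
Equivalent ratio = 152:72

152:72


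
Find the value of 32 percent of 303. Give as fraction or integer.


Compute 32% of 303
Convert percentage: 32% = 32/100
Multiply: 303 * 32/100
= 9696/100
= 2424/25

2424/25


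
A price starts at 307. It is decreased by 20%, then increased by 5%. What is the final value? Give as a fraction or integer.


Start: 307
Step 1: decrease by 20% => multiply by 80/100
  307 * 80/100 = 1228/5
Step 2: increase by 5% => multiply by 105/100
  1228/5 * 105/100 = 6447/25
Final value = 6447/25

6447/25


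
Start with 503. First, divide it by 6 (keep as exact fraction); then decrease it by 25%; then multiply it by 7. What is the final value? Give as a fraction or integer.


Start with 503.
Step 1: Divide by 6: 503 / 6 = 503/6
Step 2: Decrease by 25%: 503/6 * 75/100 = 503/8
Step 3: Multiply by 7: 503/8 * 7 = 3521/8
Final result = 3521/8

3521/8


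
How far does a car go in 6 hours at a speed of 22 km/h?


Using distance = speed * time
Speed = 22 km/h
Time = 6 hours
Distance = 22 * 6
= 132 km

132


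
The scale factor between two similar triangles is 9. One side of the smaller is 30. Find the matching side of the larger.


Similar triangles have proportional sides
Scale factor = 9
Smaller side = 30
Corresponding larger side = 30 * 9
= 270

270


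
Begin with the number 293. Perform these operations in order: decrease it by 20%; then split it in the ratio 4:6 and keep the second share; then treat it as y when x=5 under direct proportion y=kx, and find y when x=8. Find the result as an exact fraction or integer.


Start with 293.
Step 1: Decrease by 20%: 293 * 80/100 = 1172/5
Step 2: Split 4:6, second share = 1172/5 * 6/10 = 3516/25
Step 3: Direct prop: k = (3516/25)/5; new y = k*8 = 3516/25*8/5 = 28128/125
Final result = 28128/125

28128/125


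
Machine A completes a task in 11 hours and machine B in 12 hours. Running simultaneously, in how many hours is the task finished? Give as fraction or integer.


Rate of A = 1/11 job per hour
Rate of B = 1/12 job per hour
Combined rate = 1/11 + 1/12
Find common denominator: (12 + 11)/(11*12) = 23/132
Combined rate = 23/132 job per hour
Time together = 1 / (23/132) = 132/23 hours

132/23


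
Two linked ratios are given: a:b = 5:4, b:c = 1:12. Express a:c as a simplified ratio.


Given a:b = 5:4 and b:c = 1:12
Make b consistent. Multiply first ratio by 1: a:b = 5:4
Multiply second ratio by 4: b:c = 4:48
Now b = 4 in both, so a:b:c = 5:4:48
Therefore a:c = 5:48
Simplify by GCD: a:c = 5:48

5:48


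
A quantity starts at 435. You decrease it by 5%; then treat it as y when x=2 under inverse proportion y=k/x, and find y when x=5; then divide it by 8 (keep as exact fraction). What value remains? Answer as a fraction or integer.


Start with 435.
Step 1: Decrease by 5%: 435 * 95/100 = 1653/4
Step 2: Inverse prop: k = (1653/4)*2; new y = k/5 = 1653/4*2/5 = 1653/10
Step 3: Divide by 8: 1653/10 / 8 = 1653/80
Final result = 1653/80

1653/80


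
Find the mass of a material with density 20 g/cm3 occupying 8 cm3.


Using mass = density * volume
Density = 20 g/cm3
Volume = 8 cm3
Mass = 20 * 8
= 160 g

160


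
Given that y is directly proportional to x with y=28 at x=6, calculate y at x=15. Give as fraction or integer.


Direct proportion: y = kx
Find k: k = 28/6 = 14/3
Compute y at x=15: y = 14/3 * 15
y = 70

70


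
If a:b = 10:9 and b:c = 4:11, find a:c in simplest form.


Given a:b = 10:9 and b:c = 4:11
Make b consistent. Multiply first ratio by 4: a:b = 40:36
Multiply second ratio by 9: b:c = 36:99
Now b = 36 in both, so a:b:c = 40:36:99
Therefore a:c = 40:99
Simplify by GCD: a:c = 40:99

40:99


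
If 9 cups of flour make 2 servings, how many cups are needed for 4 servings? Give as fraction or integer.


Original: 9 cups for 2 servings
Target servings = 4
Scaling factor = 4/2
New amount = 9 * 4/2
= 36/2
= 18 cups

18


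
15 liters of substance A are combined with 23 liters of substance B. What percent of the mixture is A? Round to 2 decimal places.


Volume of A = 15 L
Volume of B = 23 L
Total volume = 15 + 23 = 38 L
Percentage of A = (15/38) * 100
= 39.47%

39.47


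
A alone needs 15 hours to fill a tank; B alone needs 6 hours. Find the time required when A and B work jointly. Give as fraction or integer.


Rate of A = 1/15 job per hour
Rate of B = 1/6 job per hour
Combined rate = 1/15 + 1/6
Find common denominator: (6 + 15)/(15*6) = 21/90
Combined rate = 7/30 job per hour
Time together = 1 / (7/30) = 30/7 hours

30/7


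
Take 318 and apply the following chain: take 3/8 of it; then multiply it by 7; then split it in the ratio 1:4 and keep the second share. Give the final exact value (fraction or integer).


Start with 318.
Step 1: Take 3/8: 318 * 3/8 = 477/4
Step 2: Multiply by 7: 477/4 * 7 = 3339/4
Step 3: Split 1:4, second share = 3339/4 * 4/5 = 3339/5
Final result = 3339/5

3339/5


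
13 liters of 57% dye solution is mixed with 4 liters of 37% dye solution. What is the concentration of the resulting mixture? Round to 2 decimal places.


Solute in mixture 1 = 57% of 13 L = 13*57/100 = 741/100 L
Solute in mixture 2 = 37% of 4 L = 4*37/100 = 37/25 L
Total solute = 741/100 + 37/25 = 889/100 L
Total volume = 13 + 4 = 17 L
Final concentration = 889/100/17 * 100 = 52.29%

52.29


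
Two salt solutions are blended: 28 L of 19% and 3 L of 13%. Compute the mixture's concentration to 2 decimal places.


Solute in mixture 1 = 19% of 28 L = 28*19/100 = 133/25 L
Solute in mixture 2 = 13% of 3 L = 3*13/100 = 39/100 L
Total solute = 133/25 + 39/100 = 571/100 L
Total volume = 28 + 3 = 31 L
Final concentration = 571/100/31 * 100 = 18.42%

18.42


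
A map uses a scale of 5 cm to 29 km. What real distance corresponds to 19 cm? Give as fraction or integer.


Map scale: 5 cm = 29 km
Measured distance on map = 19 cm
Set up proportion: 19 * 29 / 5
= 551 / 5
= 551/5 km

551/5


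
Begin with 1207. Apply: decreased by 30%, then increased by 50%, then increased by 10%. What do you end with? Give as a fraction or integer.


Start: 1207
Step 1: decrease by 30% => multiply by 70/100
  1207 * 70/100 = 8449/10
Step 2: increase by 50% => multiply by 150/100
  8449/10 * 150/100 = 25347/20
Step 3: increase by 10% => multiply by 110/100
  25347/20 * 110/100 = 278817/200
Final value = 278817/200

278817/200


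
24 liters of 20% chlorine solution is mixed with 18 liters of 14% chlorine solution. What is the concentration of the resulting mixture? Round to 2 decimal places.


Solute in mixture 1 = 20% of 24 L = 24*20/100 = 24/5 L
Solute in mixture 2 = 14% of 18 L = 18*14/100 = 63/25 L
Total solute = 24/5 + 63/25 = 183/25 L
Total volume = 24 + 18 = 42 L
Final concentration = 183/25/42 * 100 = 17.43%

17.43


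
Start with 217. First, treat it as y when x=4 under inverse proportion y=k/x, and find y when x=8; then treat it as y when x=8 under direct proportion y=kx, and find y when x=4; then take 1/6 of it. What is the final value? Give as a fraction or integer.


Start with 217.
Step 1: Inverse prop: k = (217)*4; new y = k/8 = 217*4/8 = 217/2
Step 2: Direct prop: k = (217/2)/8; new y = k*4 = 217/2*4/8 = 217/4
Step 3: Take 1/6: 217/4 * 1/6 = 217/24
Final result = 217/24

217/24


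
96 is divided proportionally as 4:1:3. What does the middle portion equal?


Ratio = 4:1:3
Total parts = 4 + 1 + 3 = 8
Value per part = 96 / 8 = 12
First share = 4 * 12 = 48
Middle share = 1 * 12 = 12
Third share = 3 * 12 = 36

12


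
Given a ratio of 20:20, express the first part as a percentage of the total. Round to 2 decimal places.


Total parts = 20 + 20 = 40
First part fraction = 20/40
Percentage = (20/40) * 100
= 0.5 * 100
= 50.00%

50.00


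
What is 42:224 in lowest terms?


Find GCD(42, 224)
GCD = 14
Divide both by 14: 42/14 = 3, 224/14 = 16
Simplified ratio = 3:16

3:16


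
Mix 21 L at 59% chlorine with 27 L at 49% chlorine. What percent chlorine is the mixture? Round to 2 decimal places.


Solute in mixture 1 = 59% of 21 L = 21*59/100 = 1239/100 L
Solute in mixture 2 = 49% of 27 L = 27*49/100 = 1323/100 L
Total solute = 1239/100 + 1323/100 = 1281/50 L
Total volume = 21 + 27 = 48 L
Final concentration = 1281/50/48 * 100 = 53.38%

53.38


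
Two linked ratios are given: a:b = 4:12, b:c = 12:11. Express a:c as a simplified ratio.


Given a:b = 4:12 and b:c = 12:11
Make b consistent. Multiply first ratio by 12: a:b = 48:144
Multiply second ratio by 12: b:c = 144:132
Now b = 144 in both, so a:b:c = 48:144:132
Therefore a:c = 48:132
Simplify by GCD: a:c = 4:11

4:11


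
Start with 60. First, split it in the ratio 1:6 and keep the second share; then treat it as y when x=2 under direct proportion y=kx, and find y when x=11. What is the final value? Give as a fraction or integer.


Start with 60.
Step 1: Split 1:6, second share = 60 * 6/7 = 360/7
Step 2: Direct prop: k = (360/7)/2; new y = k*11 = 360/7*11/2 = 1980/7
Final result = 1980/7

1980/7


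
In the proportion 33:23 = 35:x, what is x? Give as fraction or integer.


Setting up: 33/23 = 35/x
Cross multiply: 33 * x = 23 * 35
33x = 805
x = 805/33
x = 805/33

805/33


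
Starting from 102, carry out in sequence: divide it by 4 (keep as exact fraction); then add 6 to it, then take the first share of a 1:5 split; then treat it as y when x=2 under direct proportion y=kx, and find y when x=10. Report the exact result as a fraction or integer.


Start with 102.
Step 1: Divide by 4: 102 / 4 = 51/2
Step 2: Add 6: 51/2+6=63/2; split 1:5 first = 63/2*1/6 = 21/4
Step 3: Direct prop: k = (21/4)/2; new y = k*10 = 21/4*10/2 = 105/4
Final result = 105/4

105/4


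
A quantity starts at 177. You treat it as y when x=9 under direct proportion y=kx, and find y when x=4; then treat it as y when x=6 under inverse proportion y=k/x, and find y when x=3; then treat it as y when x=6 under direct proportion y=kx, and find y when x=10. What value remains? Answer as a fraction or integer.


Start with 177.
Step 1: Direct prop: k = (177)/9; new y = k*4 = 177*4/9 = 236/3
Step 2: Inverse prop: k = (236/3)*6; new y = k/3 = 236/3*6/3 = 472/3
Step 3: Direct prop: k = (472/3)/6; new y = k*10 = 472/3*10/6 = 2360/9
Final result = 2360/9

2360/9


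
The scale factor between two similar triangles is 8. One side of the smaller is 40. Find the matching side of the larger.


Similar triangles have proportional sides
Scale factor = 8
Smaller side = 40
Corresponding larger side = 40 * 8
= 320

320


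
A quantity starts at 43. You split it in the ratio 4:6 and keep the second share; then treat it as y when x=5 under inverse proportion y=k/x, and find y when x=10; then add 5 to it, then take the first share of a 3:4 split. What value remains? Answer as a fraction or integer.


Start with 43.
Step 1: Split 4:6, second share = 43 * 6/10 = 129/5
Step 2: Inverse prop: k = (129/5)*5; new y = k/10 = 129/5*5/10 = 129/10
Step 3: Add 5: 129/10+5=179/10; split 3:4 first = 179/10*3/7 = 537/70
Final result = 537/70

537/70


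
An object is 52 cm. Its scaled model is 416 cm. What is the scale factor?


Original length = 52 cm
Scaled length = 416 cm
Scale factor = 416 / 52
= 8

8


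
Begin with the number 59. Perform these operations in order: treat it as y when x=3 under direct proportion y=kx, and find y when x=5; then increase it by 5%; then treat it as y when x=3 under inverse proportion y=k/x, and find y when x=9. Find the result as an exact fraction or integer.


Start with 59.
Step 1: Direct prop: k = (59)/3; new y = k*5 = 59*5/3 = 295/3
Step 2: Increase by 5%: 295/3 * 105/100 = 413/4
Step 3: Inverse prop: k = (413/4)*3; new y = k/9 = 413/4*3/9 = 413/12
Final result = 413/12

413/12


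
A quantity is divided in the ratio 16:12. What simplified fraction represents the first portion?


Total parts = 16 + 12 = 28
First part fraction = 16/28
Simplify: 16/28 = 4/7

4/7


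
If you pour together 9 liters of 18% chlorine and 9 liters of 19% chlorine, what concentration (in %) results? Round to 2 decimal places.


Solute in mixture 1 = 18% of 9 L = 9*18/100 = 81/50 L
Solute in mixture 2 = 19% of 9 L = 9*19/100 = 171/100 L
Total solute = 81/50 + 171/100 = 333/100 L
Total volume = 9 + 9 = 18 L
Final concentration = 333/100/18 * 100 = 18.50%

18.50


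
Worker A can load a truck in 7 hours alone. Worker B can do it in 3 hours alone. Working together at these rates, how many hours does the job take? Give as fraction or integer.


Rate of A = 1/7 job per hour
Rate of B = 1/3 job per hour
Combined rate = 1/7 + 1/3
Find common denominator: (3 + 7)/(7*3) = 10/21
Combined rate = 10/21 job per hour
Time together = 1 / (10/21) = 21/10 hours

21/10


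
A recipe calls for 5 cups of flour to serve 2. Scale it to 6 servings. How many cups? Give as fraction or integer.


Original: 5 cups for 2 servings
Target servings = 6
Scaling factor = 6/2
New amount = 5 * 6/2
= 30/2
= 15 cups

15


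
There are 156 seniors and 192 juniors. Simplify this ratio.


Find GCD(156, 192)
GCD = 12
Divide both by 12: 156/12 = 13, 192/12 = 16
Simplified ratio = 13:16

13:16


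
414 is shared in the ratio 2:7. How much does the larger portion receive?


Total parts = 2 + 7 = 9
Value per part = 414 / 9 = 46
First share = 2 * 46 = 92
Second share = 7 * 46 = 322
Larger share = 322

322


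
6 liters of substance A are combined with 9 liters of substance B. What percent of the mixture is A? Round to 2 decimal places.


Volume of A = 6 L
Volume of B = 9 L
Total volume = 6 + 9 = 15 L
Percentage of A = (6/15) * 100
= 40.00%

40.00


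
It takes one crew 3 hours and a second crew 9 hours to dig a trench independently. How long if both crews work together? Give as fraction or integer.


Rate of A = 1/3 job per hour
Rate of B = 1/9 job per hour
Combined rate = 1/3 + 1/9
Find common denominator: (9 + 3)/(3*9) = 12/27
Combined rate = 4/9 job per hour
Time together = 1 / (4/9) = 9/4 hours

9/4


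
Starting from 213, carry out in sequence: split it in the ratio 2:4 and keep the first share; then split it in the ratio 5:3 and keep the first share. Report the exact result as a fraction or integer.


Start with 213.
Step 1: Split 2:4, first share = 213 * 2/6 = 71
Step 2: Split 5:3, first share = 71 * 5/8 = 355/8
Final result = 355/8

355/8


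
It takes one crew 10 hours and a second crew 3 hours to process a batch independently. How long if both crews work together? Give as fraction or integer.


Rate of A = 1/10 job per hour
Rate of B = 1/3 job per hour
Combined rate = 1/10 + 1/3
Find common denominator: (3 + 10)/(10*3) = 13/30
Combined rate = 13/30 job per hour
Time together = 1 / (13/30) = 30/13 hours

30/13


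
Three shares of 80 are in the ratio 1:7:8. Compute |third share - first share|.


Total parts = 1 + 7 + 8 = 16
Value per part = 80 / 16 = 5
Shares: 1*5=5, 7*5=35, 8*5=40
Third share = 40, first share = 5
Difference = |40 - 5| = 35

35


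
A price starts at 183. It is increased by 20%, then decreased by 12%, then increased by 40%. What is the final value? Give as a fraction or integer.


Start: 183
Step 1: increase by 20% => multiply by 120/100
  183 * 120/100 = 1098/5
Step 2: decrease by 12% => multiply by 88/100
  1098/5 * 88/100 = 24156/125
Step 3: increase by 40% => multiply by 140/100
  24156/125 * 140/100 = 169092/625
Final value = 169092/625

169092/625


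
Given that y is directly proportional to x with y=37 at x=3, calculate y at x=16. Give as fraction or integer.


Direct proportion: y = kx
Find k: k = 37/3 = 37/3
Compute y at x=16: y = 37/3 * 16
y = 592/3

592/3


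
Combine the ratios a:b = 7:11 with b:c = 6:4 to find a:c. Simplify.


Given a:b = 7:11 and b:c = 6:4
Make b consistent. Multiply first ratio by 6: a:b = 42:66
Multiply second ratio by 11: b:c = 66:44
Now b = 66 in both, so a:b:c = 42:66:44
Therefore a:c = 42:44
Simplify by GCD: a:c = 21:22

21:22


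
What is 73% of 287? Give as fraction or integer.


Compute 73% of 287
Convert percentage: 73% = 73/100
Multiply: 287 * 73/100
= 20951/100
= 20951/100

20951/100


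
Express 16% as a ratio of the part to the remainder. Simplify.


Part = 16%, Remainder = 84%
Ratio = 16:84
GCD(16, 84) = 4
Simplify: 4:21 = 4:21

4:21


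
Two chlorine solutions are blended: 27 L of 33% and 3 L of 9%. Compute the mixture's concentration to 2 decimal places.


Solute in mixture 1 = 33% of 27 L = 27*33/100 = 891/100 L
Solute in mixture 2 = 9% of 3 L = 3*9/100 = 27/100 L
Total solute = 891/100 + 27/100 = 459/50 L
Total volume = 27 + 3 = 30 L
Final concentration = 459/50/30 * 100 = 30.60%

30.60


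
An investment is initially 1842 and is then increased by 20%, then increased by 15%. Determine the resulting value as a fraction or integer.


Start: 1842
Step 1: increase by 20% => multiply by 120/100
  1842 * 120/100 = 11052/5
Step 2: increase by 15% => multiply by 115/100
  11052/5 * 115/100 = 63549/25
Final value = 63549/25

63549/25


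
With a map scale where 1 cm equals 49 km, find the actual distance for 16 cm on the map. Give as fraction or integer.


Map scale: 1 cm = 49 km
Measured distance on map = 16 cm
Set up proportion: 16 * 49 / 1
= 784 / 1
= 784 km

784


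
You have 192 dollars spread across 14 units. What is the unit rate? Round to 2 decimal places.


Total dollars = 192
Number of units = 14
Unit rate = 192 / 14
= 13.71 dollars per unit

13.71


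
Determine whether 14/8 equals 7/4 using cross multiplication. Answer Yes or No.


Cross multiply to check 14/8 = 7/4
Left cross product: 14 * 4 = 56
Right cross product: 8 * 7 = 56
56 = 56
Equal, so proportions match => Yes

Yes


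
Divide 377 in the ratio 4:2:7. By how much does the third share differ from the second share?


Total parts = 4 + 2 + 7 = 13
Value per part = 377 / 13 = 29
Shares: 4*29=116, 2*29=58, 7*29=203
Third share = 203, second share = 58
Difference = |203 - 58| = 145

145


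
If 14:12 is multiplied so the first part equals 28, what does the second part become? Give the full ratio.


Original ratio: 14:12
First term target: 28
Scale factor = 28 / 14 = 2
Multiply second term: 12 * 2 = 24
Equivalent ratio = 28:24

28:24


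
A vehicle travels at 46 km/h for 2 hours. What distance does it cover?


Using distance = speed * time
Speed = 46 km/h
Time = 2 hours
Distance = 46 * 2
= 92 km

92


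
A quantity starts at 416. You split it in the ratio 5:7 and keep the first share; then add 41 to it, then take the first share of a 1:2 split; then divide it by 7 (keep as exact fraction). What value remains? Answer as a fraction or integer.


Start with 416.
Step 1: Split 5:7, first share = 416 * 5/12 = 520/3
Step 2: Add 41: 520/3+41=643/3; split 1:2 first = 643/3*1/3 = 643/9
Step 3: Divide by 7: 643/9 / 7 = 643/63
Final result = 643/63

643/63


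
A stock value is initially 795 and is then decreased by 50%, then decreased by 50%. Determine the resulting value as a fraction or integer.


Start: 795
Step 1: decrease by 50% => multiply by 50/100
  795 * 50/100 = 795/2
Step 2: decrease by 50% => multiply by 50/100
  795/2 * 50/100 = 795/4
Final value = 795/4

795/4


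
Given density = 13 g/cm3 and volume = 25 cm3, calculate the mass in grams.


Using mass = density * volume
Density = 13 g/cm3
Volume = 25 cm3
Mass = 13 * 25
= 325 g

325


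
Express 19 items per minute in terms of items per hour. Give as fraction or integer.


Converting from per minute to per hour
Rate = 19 items per minute
Multiply by 60: 19 * 60
= 1140 items per hour

1140


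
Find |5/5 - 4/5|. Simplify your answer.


Simplify: 5/5 = 1 and 4/5 = 4/5
Find common denominator: LCD = 5
Convert: 5/5 and 4/5
Difference = |5 - 4|/5 = 1/5
Simplified = 1/5

1/5


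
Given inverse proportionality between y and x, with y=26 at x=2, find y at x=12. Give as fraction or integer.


Inverse proportion: y = k/x
Find k: k = 2 * 26 = 52
Compute y at x=12: y = 52/12
y = 13/3

13/3


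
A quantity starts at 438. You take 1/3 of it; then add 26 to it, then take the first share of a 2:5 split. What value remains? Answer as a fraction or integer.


Start with 438.
Step 1: Take 1/3: 438 * 1/3 = 146
Step 2: Add 26: 146+26=172; split 2:5 first = 172*2/7 = 344/7
Final result = 344/7

344/7


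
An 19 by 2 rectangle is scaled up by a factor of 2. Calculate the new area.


Original dimensions: 19 x 2
Enlargement factor = 2
New width = 19 * 2 = 38
New height = 2 * 2 = 4
New area = 38 * 4 = 152

152


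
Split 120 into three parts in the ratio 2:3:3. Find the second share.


Ratio = 2:3:3
Total parts = 2 + 3 + 3 = 8
Value per part = 120 / 8 = 15
First share = 2 * 15 = 30
Middle share = 3 * 15 = 45
Third share = 3 * 15 = 45

45


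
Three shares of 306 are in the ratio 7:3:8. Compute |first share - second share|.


Total parts = 7 + 3 + 8 = 18
Value per part = 306 / 18 = 17
Shares: 7*17=119, 3*17=51, 8*17=136
First share = 119, second share = 51
Difference = |119 - 51| = 68

68


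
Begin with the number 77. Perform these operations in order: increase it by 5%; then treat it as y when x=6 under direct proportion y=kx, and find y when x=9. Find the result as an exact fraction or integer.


Start with 77.
Step 1: Increase by 5%: 77 * 105/100 = 1617/20
Step 2: Direct prop: k = (1617/20)/6; new y = k*9 = 1617/20*9/6 = 4851/40
Final result = 4851/40

4851/40


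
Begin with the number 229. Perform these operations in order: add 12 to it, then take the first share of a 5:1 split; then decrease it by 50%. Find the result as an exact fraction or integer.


Start with 229.
Step 1: Add 12: 229+12=241; split 5:1 first = 241*5/6 = 1205/6
Step 2: Decrease by 50%: 1205/6 * 50/100 = 1205/12
Final result = 1205/12

1205/12


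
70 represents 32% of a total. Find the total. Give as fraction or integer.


Given: 70 is 32% of the whole
Set up: 70 = 32/100 * whole
whole = 70 * 100 / 32
whole = 7000 / 32
whole = 875/4

875/4


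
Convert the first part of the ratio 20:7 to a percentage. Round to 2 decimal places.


Total parts = 20 + 7 = 27
First part fraction = 20/27
Percentage = (20/27) * 100
= 0.740741 * 100
= 74.07%

74.07


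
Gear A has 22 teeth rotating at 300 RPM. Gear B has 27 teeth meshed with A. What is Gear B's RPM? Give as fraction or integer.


Gear ratio: teeth_A * RPM_A = teeth_B * RPM_B
22 * 300 = 27 * RPM_B
6600 = 27 * RPM_B
RPM_B = 6600 / 27
RPM_B = 2200/9

2200/9


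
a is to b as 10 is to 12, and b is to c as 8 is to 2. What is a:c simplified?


Given a:b = 10:12 and b:c = 8:2
Make b consistent. Multiply first ratio by 8: a:b = 80:96
Multiply second ratio by 12: b:c = 96:24
Now b = 96 in both, so a:b:c = 80:96:24
Therefore a:c = 80:24
Simplify by GCD: a:c = 10:3

10:3


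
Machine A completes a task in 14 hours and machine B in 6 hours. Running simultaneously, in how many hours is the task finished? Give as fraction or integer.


Rate of A = 1/14 job per hour
Rate of B = 1/6 job per hour
Combined rate = 1/14 + 1/6
Find common denominator: (6 + 14)/(14*6) = 20/84
Combined rate = 5/21 job per hour
Time together = 1 / (5/21) = 21/5 hours

21/5


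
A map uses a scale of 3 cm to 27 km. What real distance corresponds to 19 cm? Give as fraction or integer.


Map scale: 3 cm = 27 km
Measured distance on map = 19 cm
Set up proportion: 19 * 27 / 3
= 513 / 3
= 171 km

171


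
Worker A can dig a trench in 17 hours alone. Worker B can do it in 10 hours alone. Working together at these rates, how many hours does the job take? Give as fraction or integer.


Rate of A = 1/17 job per hour
Rate of B = 1/10 job per hour
Combined rate = 1/17 + 1/10
Find common denominator: (10 + 17)/(17*10) = 27/170
Combined rate = 27/170 job per hour
Time together = 1 / (27/170) = 170/27 hours

170/27


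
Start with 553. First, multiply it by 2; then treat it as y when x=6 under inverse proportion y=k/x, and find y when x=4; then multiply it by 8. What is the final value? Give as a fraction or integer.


Start with 553.
Step 1: Multiply by 2: 553 * 2 = 1106
Step 2: Inverse prop: k = (1106)*6; new y = k/4 = 1106*6/4 = 1659
Step 3: Multiply by 8: 1659 * 8 = 13272
Final result = 13272

13272


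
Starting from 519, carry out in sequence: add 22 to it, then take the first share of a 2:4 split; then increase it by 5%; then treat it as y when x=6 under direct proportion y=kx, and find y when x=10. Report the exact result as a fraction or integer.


Start with 519.
Step 1: Add 22: 519+22=541; split 2:4 first = 541*2/6 = 541/3
Step 2: Increase by 5%: 541/3 * 105/100 = 3787/20
Step 3: Direct prop: k = (3787/20)/6; new y = k*10 = 3787/20*10/6 = 3787/12
Final result = 3787/12

3787/12


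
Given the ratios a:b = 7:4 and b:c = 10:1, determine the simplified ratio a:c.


Given a:b = 7:4 and b:c = 10:1
Make b consistent. Multiply first ratio by 10: a:b = 70:40
Multiply second ratio by 4: b:c = 40:4
Now b = 40 in both, so a:b:c = 70:40:4
Therefore a:c = 70:4
Simplify by GCD: a:c = 35:2

35:2


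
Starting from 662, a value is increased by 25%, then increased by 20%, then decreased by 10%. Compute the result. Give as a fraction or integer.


Start: 662
Step 1: increase by 25% => multiply by 125/100
  662 * 125/100 = 1655/2
Step 2: increase by 20% => multiply by 120/100
  1655/2 * 120/100 = 993
Step 3: decrease by 10% => multiply by 90/100
  993 * 90/100 = 8937/10
Final value = 8937/10

8937/10


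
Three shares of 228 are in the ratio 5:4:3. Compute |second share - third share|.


Total parts = 5 + 4 + 3 = 12
Value per part = 228 / 12 = 19
Shares: 5*19=95, 4*19=76, 3*19=57
Second share = 76, third share = 57
Difference = |76 - 57| = 19

19


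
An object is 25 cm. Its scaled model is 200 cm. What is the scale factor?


Original length = 25 cm
Scaled length = 200 cm
Scale factor = 200 / 25
= 8

8


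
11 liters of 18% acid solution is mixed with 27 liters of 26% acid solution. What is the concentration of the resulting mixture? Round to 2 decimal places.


Solute in mixture 1 = 18% of 11 L = 11*18/100 = 99/50 L
Solute in mixture 2 = 26% of 27 L = 27*26/100 = 351/50 L
Total solute = 99/50 + 351/50 = 9 L
Total volume = 11 + 27 = 38 L
Final concentration = 9/38 * 100 = 23.68%

23.68


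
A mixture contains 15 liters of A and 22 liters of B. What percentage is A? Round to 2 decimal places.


Volume of A = 15 L
Volume of B = 22 L
Total volume = 15 + 22 = 37 L
Percentage of A = (15/37) * 100
= 40.54%

40.54


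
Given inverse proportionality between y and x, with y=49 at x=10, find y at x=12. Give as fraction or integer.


Inverse proportion: y = k/x
Find k: k = 10 * 49 = 490
Compute y at x=12: y = 490/12
y = 245/6

245/6


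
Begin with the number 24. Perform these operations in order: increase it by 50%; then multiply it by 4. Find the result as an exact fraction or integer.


Start with 24.
Step 1: Increase by 50%: 24 * 150/100 = 36
Step 2: Multiply by 4: 36 * 4 = 144
Final result = 144

144
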